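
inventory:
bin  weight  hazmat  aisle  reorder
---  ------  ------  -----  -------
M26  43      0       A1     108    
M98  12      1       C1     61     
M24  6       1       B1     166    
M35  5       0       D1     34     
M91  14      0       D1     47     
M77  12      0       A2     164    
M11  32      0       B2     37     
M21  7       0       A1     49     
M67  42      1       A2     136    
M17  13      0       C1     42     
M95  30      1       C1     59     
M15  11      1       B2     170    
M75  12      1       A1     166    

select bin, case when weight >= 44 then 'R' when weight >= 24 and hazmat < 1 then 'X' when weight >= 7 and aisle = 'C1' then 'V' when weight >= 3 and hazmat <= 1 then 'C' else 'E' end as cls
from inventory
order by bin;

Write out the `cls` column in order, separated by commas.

bin=M11: weight >= 24 and hazmat < 1 → X
bin=M15: weight >= 3 and hazmat <= 1 → C
bin=M17: weight >= 7 and aisle = 'C1' → V
bin=M21: weight >= 3 and hazmat <= 1 → C
bin=M24: weight >= 3 and hazmat <= 1 → C
bin=M26: weight >= 24 and hazmat < 1 → X
bin=M35: weight >= 3 and hazmat <= 1 → C
bin=M67: weight >= 3 and hazmat <= 1 → C
bin=M75: weight >= 3 and hazmat <= 1 → C
bin=M77: weight >= 3 and hazmat <= 1 → C
bin=M91: weight >= 3 and hazmat <= 1 → C
bin=M95: weight >= 7 and aisle = 'C1' → V
bin=M98: weight >= 7 and aisle = 'C1' → V

X, C, V, C, C, X, C, C, C, C, C, V, V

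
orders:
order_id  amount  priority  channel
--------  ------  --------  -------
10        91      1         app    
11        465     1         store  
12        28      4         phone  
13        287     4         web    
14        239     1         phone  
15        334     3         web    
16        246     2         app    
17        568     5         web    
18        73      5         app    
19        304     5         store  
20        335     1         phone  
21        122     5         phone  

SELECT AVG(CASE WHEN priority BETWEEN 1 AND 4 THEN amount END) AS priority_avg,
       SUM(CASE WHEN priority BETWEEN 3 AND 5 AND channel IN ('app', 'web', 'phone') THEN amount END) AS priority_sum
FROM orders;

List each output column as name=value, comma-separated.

priority_avg=253.125, priority_sum=1412

[priority_avg: priority BETWEEN 1 AND 4]
order_id=10: ✓ → 91
order_id=11: ✓ → 465
order_id=12: ✓ → 28
order_id=13: ✓ → 287
order_id=14: ✓ → 239
order_id=15: ✓ → 334
order_id=16: ✓ → 246
order_id=17: ✗
order_id=18: ✗
order_id=19: ✗
order_id=20: ✓ → 335
order_id=21: ✗
priority_avg = (91 + 465 + 28 + 287 + 239 + 334 + 246 + 335) / 8 = 253.125
—
[priority_sum: priority BETWEEN 3 AND 5 AND channel IN ('app', 'web', 'phone')]
order_id=10: ✗
order_id=11: ✗
order_id=12: ✓ → 28
order_id=13: ✓ → 287
order_id=14: ✗
order_id=15: ✓ → 334
order_id=16: ✗
order_id=17: ✓ → 568
order_id=18: ✓ → 73
order_id=19: ✗
order_id=20: ✗
order_id=21: ✓ → 122
priority_sum = 28 + 287 + 334 + 568 + 73 + 122 = 1412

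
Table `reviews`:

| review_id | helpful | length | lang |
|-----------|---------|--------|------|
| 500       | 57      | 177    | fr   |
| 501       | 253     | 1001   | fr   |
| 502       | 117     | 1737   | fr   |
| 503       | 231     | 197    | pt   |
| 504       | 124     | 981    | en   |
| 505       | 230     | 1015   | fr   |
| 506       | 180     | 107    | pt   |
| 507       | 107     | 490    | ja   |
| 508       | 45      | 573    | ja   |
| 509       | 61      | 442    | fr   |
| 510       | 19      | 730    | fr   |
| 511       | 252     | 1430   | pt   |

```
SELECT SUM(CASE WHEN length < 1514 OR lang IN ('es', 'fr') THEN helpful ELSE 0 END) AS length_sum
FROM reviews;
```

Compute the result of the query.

1676

review_id=500: ✓ → 57
review_id=501: ✓ → 253
review_id=502: ✓ → 117
review_id=503: ✓ → 231
review_id=504: ✓ → 124
review_id=505: ✓ → 230
review_id=506: ✓ → 180
review_id=507: ✓ → 107
review_id=508: ✓ → 45
review_id=509: ✓ → 61
review_id=510: ✓ → 19
review_id=511: ✓ → 252
length_sum = 57 + 253 + 117 + 231 + 124 + 230 + 180 + 107 + 45 + 61 + 19 + 252 = 1676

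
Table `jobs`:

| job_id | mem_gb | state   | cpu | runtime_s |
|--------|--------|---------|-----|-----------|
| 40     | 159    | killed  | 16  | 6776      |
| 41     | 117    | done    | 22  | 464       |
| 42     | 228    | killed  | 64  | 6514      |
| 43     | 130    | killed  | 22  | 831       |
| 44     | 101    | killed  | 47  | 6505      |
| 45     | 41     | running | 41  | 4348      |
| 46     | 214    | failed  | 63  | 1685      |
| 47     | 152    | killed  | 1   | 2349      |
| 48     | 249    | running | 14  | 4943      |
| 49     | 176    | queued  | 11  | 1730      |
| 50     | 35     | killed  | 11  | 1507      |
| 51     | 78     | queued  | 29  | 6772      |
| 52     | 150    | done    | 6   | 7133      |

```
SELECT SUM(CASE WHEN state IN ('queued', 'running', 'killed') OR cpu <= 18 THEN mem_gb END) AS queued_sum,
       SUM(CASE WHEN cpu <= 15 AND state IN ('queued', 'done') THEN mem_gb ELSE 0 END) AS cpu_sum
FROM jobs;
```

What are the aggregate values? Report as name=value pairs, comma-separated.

[queued_sum: state IN ('queued', 'running', 'killed') OR cpu <= 18]
job_id=40: ✓ → 159
job_id=41: ✗
job_id=42: ✓ → 228
job_id=43: ✓ → 130
job_id=44: ✓ → 101
job_id=45: ✓ → 41
job_id=46: ✗
job_id=47: ✓ → 152
job_id=48: ✓ → 249
job_id=49: ✓ → 176
job_id=50: ✓ → 35
job_id=51: ✓ → 78
job_id=52: ✓ → 150
queued_sum = 159 + 228 + 130 + 101 + 41 + 152 + 249 + 176 + 35 + 78 + 150 = 1499
—
[cpu_sum: cpu <= 15 AND state IN ('queued', 'done')]
job_id=40: ✗
job_id=41: ✗
job_id=42: ✗
job_id=43: ✗
job_id=44: ✗
job_id=45: ✗
job_id=46: ✗
job_id=47: ✗
job_id=48: ✗
job_id=49: ✓ → 176
job_id=50: ✗
job_id=51: ✗
job_id=52: ✓ → 150
cpu_sum = 176 + 150 = 326

queued_sum=1499, cpu_sum=326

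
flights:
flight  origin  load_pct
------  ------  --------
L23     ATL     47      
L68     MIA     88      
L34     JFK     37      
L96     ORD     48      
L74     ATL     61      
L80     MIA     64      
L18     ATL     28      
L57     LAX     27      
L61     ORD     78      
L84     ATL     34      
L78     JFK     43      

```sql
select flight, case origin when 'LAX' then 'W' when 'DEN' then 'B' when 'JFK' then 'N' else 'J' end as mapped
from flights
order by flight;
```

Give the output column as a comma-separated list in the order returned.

J, J, N, W, J, J, J, N, J, J, J

flight=L18: ELSE → J
flight=L23: ELSE → J
flight=L34: origin='JFK' → N
flight=L57: origin='LAX' → W
flight=L61: ELSE → J
flight=L68: ELSE → J
flight=L74: ELSE → J
flight=L78: origin='JFK' → N
flight=L80: ELSE → J
flight=L84: ELSE → J
flight=L96: ELSE → J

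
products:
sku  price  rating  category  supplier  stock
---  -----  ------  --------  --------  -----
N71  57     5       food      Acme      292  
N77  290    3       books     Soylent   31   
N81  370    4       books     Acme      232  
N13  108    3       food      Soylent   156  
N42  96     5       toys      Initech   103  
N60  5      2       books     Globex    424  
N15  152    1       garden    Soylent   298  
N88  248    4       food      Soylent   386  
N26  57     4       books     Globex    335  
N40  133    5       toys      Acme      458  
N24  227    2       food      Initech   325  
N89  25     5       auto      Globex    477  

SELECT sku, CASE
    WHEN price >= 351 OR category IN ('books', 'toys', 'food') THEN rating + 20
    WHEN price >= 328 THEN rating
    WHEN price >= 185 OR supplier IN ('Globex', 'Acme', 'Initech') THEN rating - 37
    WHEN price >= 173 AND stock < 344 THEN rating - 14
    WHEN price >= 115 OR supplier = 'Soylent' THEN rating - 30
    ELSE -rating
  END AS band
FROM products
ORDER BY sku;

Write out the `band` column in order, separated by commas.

sku=N13: price >= 351 OR category IN ('books', 'toys', 'food') → 23
sku=N15: price >= 115 OR supplier = 'Soylent' → -29
sku=N24: price >= 351 OR category IN ('books', 'toys', 'food') → 22
sku=N26: price >= 351 OR category IN ('books', 'toys', 'food') → 24
sku=N40: price >= 351 OR category IN ('books', 'toys', 'food') → 25
sku=N42: price >= 351 OR category IN ('books', 'toys', 'food') → 25
sku=N60: price >= 351 OR category IN ('books', 'toys', 'food') → 22
sku=N71: price >= 351 OR category IN ('books', 'toys', 'food') → 25
sku=N77: price >= 351 OR category IN ('books', 'toys', 'food') → 23
sku=N81: price >= 351 OR category IN ('books', 'toys', 'food') → 24
sku=N88: price >= 351 OR category IN ('books', 'toys', 'food') → 24
sku=N89: price >= 185 OR supplier IN ('Globex', 'Acme', 'Initech') → -32

23, -29, 22, 24, 25, 25, 22, 25, 23, 24, 24, -32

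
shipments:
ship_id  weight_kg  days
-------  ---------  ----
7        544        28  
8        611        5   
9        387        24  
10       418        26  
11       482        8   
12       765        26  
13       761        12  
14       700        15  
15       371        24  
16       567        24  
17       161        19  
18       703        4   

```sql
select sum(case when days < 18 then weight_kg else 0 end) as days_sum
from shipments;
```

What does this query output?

3257

ship_id=7: ✗
ship_id=8: ✓ → 611
ship_id=9: ✗
ship_id=10: ✗
ship_id=11: ✓ → 482
ship_id=12: ✗
ship_id=13: ✓ → 761
ship_id=14: ✓ → 700
ship_id=15: ✗
ship_id=16: ✗
ship_id=17: ✗
ship_id=18: ✓ → 703
days_sum = 611 + 482 + 761 + 700 + 703 = 3257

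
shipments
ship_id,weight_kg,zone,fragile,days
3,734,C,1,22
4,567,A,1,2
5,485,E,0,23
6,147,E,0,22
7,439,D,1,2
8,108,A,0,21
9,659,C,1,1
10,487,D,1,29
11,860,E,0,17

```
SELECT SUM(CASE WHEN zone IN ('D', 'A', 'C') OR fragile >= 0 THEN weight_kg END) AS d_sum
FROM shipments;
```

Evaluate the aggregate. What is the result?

4486

ship_id=3: ✓ → 734
ship_id=4: ✓ → 567
ship_id=5: ✓ → 485
ship_id=6: ✓ → 147
ship_id=7: ✓ → 439
ship_id=8: ✓ → 108
ship_id=9: ✓ → 659
ship_id=10: ✓ → 487
ship_id=11: ✓ → 860
d_sum = 734 + 567 + 485 + 147 + 439 + 108 + 659 + 487 + 860 = 4486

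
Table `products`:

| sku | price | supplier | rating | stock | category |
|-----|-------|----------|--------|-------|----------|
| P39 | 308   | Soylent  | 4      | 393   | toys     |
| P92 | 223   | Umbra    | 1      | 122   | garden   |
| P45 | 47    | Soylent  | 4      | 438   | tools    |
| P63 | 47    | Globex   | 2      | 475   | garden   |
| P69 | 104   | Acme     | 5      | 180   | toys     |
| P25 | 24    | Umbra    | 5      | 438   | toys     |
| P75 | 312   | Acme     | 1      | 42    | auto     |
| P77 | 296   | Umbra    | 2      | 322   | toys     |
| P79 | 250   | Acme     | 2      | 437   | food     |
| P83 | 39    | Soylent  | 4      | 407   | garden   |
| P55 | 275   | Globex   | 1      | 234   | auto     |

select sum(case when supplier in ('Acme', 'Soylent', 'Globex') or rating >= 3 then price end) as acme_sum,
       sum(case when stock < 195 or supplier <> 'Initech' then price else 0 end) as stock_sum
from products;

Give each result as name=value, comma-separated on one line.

acme_sum=1406, stock_sum=1925

[acme_sum: supplier in ('Acme', 'Soylent', 'Globex') or rating >= 3]
sku=P39: ✓ → 308
sku=P92: ✗
sku=P45: ✓ → 47
sku=P63: ✓ → 47
sku=P69: ✓ → 104
sku=P25: ✓ → 24
sku=P75: ✓ → 312
sku=P77: ✗
sku=P79: ✓ → 250
sku=P83: ✓ → 39
sku=P55: ✓ → 275
acme_sum = 308 + 47 + 47 + 104 + 24 + 312 + 250 + 39 + 275 = 1406
—
[stock_sum: stock < 195 or supplier <> 'Initech']
sku=P39: ✓ → 308
sku=P92: ✓ → 223
sku=P45: ✓ → 47
sku=P63: ✓ → 47
sku=P69: ✓ → 104
sku=P25: ✓ → 24
sku=P75: ✓ → 312
sku=P77: ✓ → 296
sku=P79: ✓ → 250
sku=P83: ✓ → 39
sku=P55: ✓ → 275
stock_sum = 308 + 223 + 47 + 47 + 104 + 24 + 312 + 296 + 250 + 39 + 275 = 1925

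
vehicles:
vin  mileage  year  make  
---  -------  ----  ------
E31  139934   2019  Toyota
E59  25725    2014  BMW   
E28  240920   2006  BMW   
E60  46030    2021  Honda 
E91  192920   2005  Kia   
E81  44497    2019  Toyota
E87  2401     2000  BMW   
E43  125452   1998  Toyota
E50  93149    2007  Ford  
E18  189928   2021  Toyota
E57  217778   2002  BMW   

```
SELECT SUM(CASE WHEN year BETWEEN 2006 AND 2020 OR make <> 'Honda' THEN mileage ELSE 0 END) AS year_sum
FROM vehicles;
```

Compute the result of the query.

1272704

vin=E31: ✓ → 139934
vin=E59: ✓ → 25725
vin=E28: ✓ → 240920
vin=E60: ✗
vin=E91: ✓ → 192920
vin=E81: ✓ → 44497
vin=E87: ✓ → 2401
vin=E43: ✓ → 125452
vin=E50: ✓ → 93149
vin=E18: ✓ → 189928
vin=E57: ✓ → 217778
year_sum = 139934 + 25725 + 240920 + 192920 + 44497 + 2401 + 125452 + 93149 + 189928 + 217778 = 1272704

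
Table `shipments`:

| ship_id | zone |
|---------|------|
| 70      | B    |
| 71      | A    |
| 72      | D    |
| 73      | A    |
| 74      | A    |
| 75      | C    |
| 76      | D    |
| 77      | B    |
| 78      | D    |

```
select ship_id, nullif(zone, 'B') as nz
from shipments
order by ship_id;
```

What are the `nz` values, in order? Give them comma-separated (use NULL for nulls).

NULL, A, D, A, A, C, D, NULL, D

ship_id=70: zone=B vs B: equal → NULL
ship_id=71: zone=A vs B: differ → A
ship_id=72: zone=D vs B: differ → D
ship_id=73: zone=A vs B: differ → A
ship_id=74: zone=A vs B: differ → A
ship_id=75: zone=C vs B: differ → C
ship_id=76: zone=D vs B: differ → D
ship_id=77: zone=B vs B: equal → NULL
ship_id=78: zone=D vs B: differ → D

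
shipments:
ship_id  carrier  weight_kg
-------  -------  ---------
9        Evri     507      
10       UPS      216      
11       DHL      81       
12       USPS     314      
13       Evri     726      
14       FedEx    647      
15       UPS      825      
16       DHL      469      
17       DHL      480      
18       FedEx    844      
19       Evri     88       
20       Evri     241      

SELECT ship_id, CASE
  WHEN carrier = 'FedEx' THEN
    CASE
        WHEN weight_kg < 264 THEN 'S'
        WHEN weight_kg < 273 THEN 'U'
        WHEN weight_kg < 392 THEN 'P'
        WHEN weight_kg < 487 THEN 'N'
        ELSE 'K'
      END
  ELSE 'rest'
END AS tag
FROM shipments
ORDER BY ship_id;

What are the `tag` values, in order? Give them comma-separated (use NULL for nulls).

rest, rest, rest, rest, rest, K, rest, rest, rest, K, rest, rest

ship_id=9: carrier='Evri' → outer ELSE → rest
ship_id=10: carrier='UPS' → outer ELSE → rest
ship_id=11: carrier='DHL' → outer ELSE → rest
ship_id=12: carrier='USPS' → outer ELSE → rest
ship_id=13: carrier='Evri' → outer ELSE → rest
ship_id=14: carrier='FedEx' → inner[ELSE] → K
ship_id=15: carrier='UPS' → outer ELSE → rest
ship_id=16: carrier='DHL' → outer ELSE → rest
ship_id=17: carrier='DHL' → outer ELSE → rest
ship_id=18: carrier='FedEx' → inner[ELSE] → K
ship_id=19: carrier='Evri' → outer ELSE → rest
ship_id=20: carrier='Evri' → outer ELSE → rest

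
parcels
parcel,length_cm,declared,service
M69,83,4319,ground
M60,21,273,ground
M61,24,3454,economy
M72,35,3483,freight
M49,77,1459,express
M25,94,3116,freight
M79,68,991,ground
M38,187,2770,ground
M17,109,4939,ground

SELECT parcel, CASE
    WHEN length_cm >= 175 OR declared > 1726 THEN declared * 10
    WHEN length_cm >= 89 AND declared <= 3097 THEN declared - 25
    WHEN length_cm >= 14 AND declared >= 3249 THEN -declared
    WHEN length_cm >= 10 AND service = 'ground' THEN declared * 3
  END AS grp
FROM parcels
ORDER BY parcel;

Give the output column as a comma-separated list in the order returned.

49390, 31160, 27700, NULL, 819, 34540, 43190, 34830, 2973

parcel=M17: length_cm >= 175 OR declared > 1726 → 49390
parcel=M25: length_cm >= 175 OR declared > 1726 → 31160
parcel=M38: length_cm >= 175 OR declared > 1726 → 27700
parcel=M49: (no match → NULL) → NULL
parcel=M60: length_cm >= 10 AND service = 'ground' → 819
parcel=M61: length_cm >= 175 OR declared > 1726 → 34540
parcel=M69: length_cm >= 175 OR declared > 1726 → 43190
parcel=M72: length_cm >= 175 OR declared > 1726 → 34830
parcel=M79: length_cm >= 10 AND service = 'ground' → 2973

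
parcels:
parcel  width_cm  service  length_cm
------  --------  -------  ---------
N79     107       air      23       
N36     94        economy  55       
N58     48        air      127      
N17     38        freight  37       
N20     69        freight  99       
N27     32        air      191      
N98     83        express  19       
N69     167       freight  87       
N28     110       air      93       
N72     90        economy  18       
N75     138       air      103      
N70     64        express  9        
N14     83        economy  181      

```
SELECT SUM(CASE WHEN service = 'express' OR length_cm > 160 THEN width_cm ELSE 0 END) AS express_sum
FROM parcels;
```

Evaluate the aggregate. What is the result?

parcel=N79: ✗
parcel=N36: ✗
parcel=N58: ✗
parcel=N17: ✗
parcel=N20: ✗
parcel=N27: ✓ → 32
parcel=N98: ✓ → 83
parcel=N69: ✗
parcel=N28: ✗
parcel=N72: ✗
parcel=N75: ✗
parcel=N70: ✓ → 64
parcel=N14: ✓ → 83
express_sum = 32 + 83 + 64 + 83 = 262

262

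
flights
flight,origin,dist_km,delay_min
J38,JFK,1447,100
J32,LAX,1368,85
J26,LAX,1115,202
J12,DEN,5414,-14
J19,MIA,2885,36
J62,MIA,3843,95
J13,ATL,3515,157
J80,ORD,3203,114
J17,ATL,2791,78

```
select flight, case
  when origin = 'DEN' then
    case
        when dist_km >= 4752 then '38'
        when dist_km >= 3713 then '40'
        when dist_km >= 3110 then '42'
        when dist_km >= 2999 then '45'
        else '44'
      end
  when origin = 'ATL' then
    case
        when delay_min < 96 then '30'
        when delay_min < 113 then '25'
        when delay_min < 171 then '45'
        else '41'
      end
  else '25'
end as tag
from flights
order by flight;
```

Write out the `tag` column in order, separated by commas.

flight=J12: origin='DEN' → inner[dist_km >= 4752] → 38
flight=J13: origin='ATL' → inner[delay_min < 171] → 45
flight=J17: origin='ATL' → inner[delay_min < 96] → 30
flight=J19: origin='MIA' → outer ELSE → 25
flight=J26: origin='LAX' → outer ELSE → 25
flight=J32: origin='LAX' → outer ELSE → 25
flight=J38: origin='JFK' → outer ELSE → 25
flight=J62: origin='MIA' → outer ELSE → 25
flight=J80: origin='ORD' → outer ELSE → 25

38, 45, 30, 25, 25, 25, 25, 25, 25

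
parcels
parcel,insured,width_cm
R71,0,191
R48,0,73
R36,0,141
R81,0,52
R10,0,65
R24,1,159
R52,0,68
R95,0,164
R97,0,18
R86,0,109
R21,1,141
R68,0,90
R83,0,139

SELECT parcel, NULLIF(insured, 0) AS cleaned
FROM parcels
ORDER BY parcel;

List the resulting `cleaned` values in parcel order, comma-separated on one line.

parcel=R10: insured=0 vs 0: equal → NULL
parcel=R21: insured=1 vs 0: differ → 1
parcel=R24: insured=1 vs 0: differ → 1
parcel=R36: insured=0 vs 0: equal → NULL
parcel=R48: insured=0 vs 0: equal → NULL
parcel=R52: insured=0 vs 0: equal → NULL
parcel=R68: insured=0 vs 0: equal → NULL
parcel=R71: insured=0 vs 0: equal → NULL
parcel=R81: insured=0 vs 0: equal → NULL
parcel=R83: insured=0 vs 0: equal → NULL
parcel=R86: insured=0 vs 0: equal → NULL
parcel=R95: insured=0 vs 0: equal → NULL
parcel=R97: insured=0 vs 0: equal → NULL

NULL, 1, 1, NULL, NULL, NULL, NULL, NULL, NULL, NULL, NULL, NULL, NULL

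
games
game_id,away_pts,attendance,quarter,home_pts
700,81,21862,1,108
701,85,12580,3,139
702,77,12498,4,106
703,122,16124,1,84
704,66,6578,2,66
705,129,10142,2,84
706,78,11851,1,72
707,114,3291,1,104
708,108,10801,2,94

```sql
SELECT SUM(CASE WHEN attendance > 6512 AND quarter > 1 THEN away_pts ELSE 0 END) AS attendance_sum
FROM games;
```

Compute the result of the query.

game_id=700: ✗
game_id=701: ✓ → 85
game_id=702: ✓ → 77
game_id=703: ✗
game_id=704: ✓ → 66
game_id=705: ✓ → 129
game_id=706: ✗
game_id=707: ✗
game_id=708: ✓ → 108
attendance_sum = 85 + 77 + 66 + 129 + 108 = 465

465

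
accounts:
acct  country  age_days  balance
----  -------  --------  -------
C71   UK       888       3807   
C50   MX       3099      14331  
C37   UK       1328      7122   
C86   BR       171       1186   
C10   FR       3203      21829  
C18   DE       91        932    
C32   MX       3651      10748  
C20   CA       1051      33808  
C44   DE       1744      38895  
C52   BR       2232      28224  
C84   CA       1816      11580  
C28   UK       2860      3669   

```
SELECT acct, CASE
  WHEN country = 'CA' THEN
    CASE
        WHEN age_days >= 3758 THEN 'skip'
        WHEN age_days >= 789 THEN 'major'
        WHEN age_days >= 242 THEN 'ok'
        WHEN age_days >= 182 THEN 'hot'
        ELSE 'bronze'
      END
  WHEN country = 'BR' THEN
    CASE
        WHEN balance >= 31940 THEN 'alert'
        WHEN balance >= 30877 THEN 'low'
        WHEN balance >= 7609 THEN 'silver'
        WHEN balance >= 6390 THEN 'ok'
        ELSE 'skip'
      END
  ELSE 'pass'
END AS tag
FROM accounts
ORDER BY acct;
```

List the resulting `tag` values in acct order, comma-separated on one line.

pass, pass, major, pass, pass, pass, pass, pass, silver, pass, major, skip

acct=C10: country='FR' → outer ELSE → pass
acct=C18: country='DE' → outer ELSE → pass
acct=C20: country='CA' → inner[age_days >= 789] → major
acct=C28: country='UK' → outer ELSE → pass
acct=C32: country='MX' → outer ELSE → pass
acct=C37: country='UK' → outer ELSE → pass
acct=C44: country='DE' → outer ELSE → pass
acct=C50: country='MX' → outer ELSE → pass
acct=C52: country='BR' → inner[balance >= 7609] → silver
acct=C71: country='UK' → outer ELSE → pass
acct=C84: country='CA' → inner[age_days >= 789] → major
acct=C86: country='BR' → inner[ELSE] → skip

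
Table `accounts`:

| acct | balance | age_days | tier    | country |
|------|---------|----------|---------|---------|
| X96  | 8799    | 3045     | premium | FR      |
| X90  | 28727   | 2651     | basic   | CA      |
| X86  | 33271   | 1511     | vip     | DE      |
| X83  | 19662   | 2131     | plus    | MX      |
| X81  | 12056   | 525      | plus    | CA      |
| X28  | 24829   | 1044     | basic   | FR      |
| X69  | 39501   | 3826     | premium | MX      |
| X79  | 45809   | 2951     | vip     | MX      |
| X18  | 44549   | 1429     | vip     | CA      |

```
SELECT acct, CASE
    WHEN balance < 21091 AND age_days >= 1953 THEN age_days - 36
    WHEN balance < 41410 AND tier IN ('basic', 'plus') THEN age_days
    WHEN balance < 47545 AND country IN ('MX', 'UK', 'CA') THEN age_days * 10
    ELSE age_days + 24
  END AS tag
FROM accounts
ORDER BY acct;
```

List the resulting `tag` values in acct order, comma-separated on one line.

acct=X18: balance < 47545 AND country IN ('MX', 'UK', 'CA') → 14290
acct=X28: balance < 41410 AND tier IN ('basic', 'plus') → 1044
acct=X69: balance < 47545 AND country IN ('MX', 'UK', 'CA') → 38260
acct=X79: balance < 47545 AND country IN ('MX', 'UK', 'CA') → 29510
acct=X81: balance < 41410 AND tier IN ('basic', 'plus') → 525
acct=X83: balance < 21091 AND age_days >= 1953 → 2095
acct=X86: ELSE → 1535
acct=X90: balance < 41410 AND tier IN ('basic', 'plus') → 2651
acct=X96: balance < 21091 AND age_days >= 1953 → 3009

14290, 1044, 38260, 29510, 525, 2095, 1535, 2651, 3009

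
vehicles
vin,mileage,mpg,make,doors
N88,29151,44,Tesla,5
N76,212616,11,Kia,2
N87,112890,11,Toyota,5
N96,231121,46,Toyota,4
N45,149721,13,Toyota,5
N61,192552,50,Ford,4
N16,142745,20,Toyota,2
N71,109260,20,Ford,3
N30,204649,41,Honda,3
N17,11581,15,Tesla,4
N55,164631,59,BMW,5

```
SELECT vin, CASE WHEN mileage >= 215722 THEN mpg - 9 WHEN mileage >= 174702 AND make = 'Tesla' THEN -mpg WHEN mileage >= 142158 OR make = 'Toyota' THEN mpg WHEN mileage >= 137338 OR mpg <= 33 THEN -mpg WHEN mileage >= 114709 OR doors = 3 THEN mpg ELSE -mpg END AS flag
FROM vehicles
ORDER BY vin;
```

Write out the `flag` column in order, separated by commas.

20, -15, 41, 13, 59, 50, -20, 11, 11, -44, 37

vin=N16: mileage >= 142158 OR make = 'Toyota' → 20
vin=N17: mileage >= 137338 OR mpg <= 33 → -15
vin=N30: mileage >= 142158 OR make = 'Toyota' → 41
vin=N45: mileage >= 142158 OR make = 'Toyota' → 13
vin=N55: mileage >= 142158 OR make = 'Toyota' → 59
vin=N61: mileage >= 142158 OR make = 'Toyota' → 50
vin=N71: mileage >= 137338 OR mpg <= 33 → -20
vin=N76: mileage >= 142158 OR make = 'Toyota' → 11
vin=N87: mileage >= 142158 OR make = 'Toyota' → 11
vin=N88: ELSE → -44
vin=N96: mileage >= 215722 → 37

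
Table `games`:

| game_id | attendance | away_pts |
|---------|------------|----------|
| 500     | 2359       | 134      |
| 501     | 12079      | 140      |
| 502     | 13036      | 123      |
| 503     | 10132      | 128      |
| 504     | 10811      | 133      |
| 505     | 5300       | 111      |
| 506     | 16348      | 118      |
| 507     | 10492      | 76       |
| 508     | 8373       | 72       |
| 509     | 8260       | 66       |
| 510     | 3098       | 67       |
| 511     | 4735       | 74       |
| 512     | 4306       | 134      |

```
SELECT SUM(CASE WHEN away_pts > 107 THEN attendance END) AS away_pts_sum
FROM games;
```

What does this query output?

74371

game_id=500: ✓ → 2359
game_id=501: ✓ → 12079
game_id=502: ✓ → 13036
game_id=503: ✓ → 10132
game_id=504: ✓ → 10811
game_id=505: ✓ → 5300
game_id=506: ✓ → 16348
game_id=507: ✗
game_id=508: ✗
game_id=509: ✗
game_id=510: ✗
game_id=511: ✗
game_id=512: ✓ → 4306
away_pts_sum = 2359 + 12079 + 13036 + 10132 + 10811 + 5300 + 16348 + 4306 = 74371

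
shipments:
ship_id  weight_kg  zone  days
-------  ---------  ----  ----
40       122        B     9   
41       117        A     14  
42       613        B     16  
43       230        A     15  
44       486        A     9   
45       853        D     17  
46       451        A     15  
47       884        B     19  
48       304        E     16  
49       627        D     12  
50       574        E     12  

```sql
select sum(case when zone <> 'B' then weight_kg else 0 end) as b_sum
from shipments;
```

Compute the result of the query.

ship_id=40: ✗
ship_id=41: ✓ → 117
ship_id=42: ✗
ship_id=43: ✓ → 230
ship_id=44: ✓ → 486
ship_id=45: ✓ → 853
ship_id=46: ✓ → 451
ship_id=47: ✗
ship_id=48: ✓ → 304
ship_id=49: ✓ → 627
ship_id=50: ✓ → 574
b_sum = 117 + 230 + 486 + 853 + 451 + 304 + 627 + 574 = 3642

3642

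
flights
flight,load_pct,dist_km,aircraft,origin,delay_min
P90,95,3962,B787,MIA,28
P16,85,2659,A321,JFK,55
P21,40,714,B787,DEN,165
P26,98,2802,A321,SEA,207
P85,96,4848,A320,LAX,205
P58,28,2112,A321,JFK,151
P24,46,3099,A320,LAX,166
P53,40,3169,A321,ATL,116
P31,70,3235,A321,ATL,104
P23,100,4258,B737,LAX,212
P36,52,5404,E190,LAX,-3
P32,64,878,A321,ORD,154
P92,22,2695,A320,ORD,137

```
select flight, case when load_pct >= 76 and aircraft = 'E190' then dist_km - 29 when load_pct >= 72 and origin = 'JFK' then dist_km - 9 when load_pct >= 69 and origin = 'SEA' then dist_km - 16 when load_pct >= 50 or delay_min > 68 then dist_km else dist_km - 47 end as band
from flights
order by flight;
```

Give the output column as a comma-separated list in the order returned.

flight=P16: load_pct >= 72 and origin = 'JFK' → 2650
flight=P21: load_pct >= 50 or delay_min > 68 → 714
flight=P23: load_pct >= 50 or delay_min > 68 → 4258
flight=P24: load_pct >= 50 or delay_min > 68 → 3099
flight=P26: load_pct >= 69 and origin = 'SEA' → 2786
flight=P31: load_pct >= 50 or delay_min > 68 → 3235
flight=P32: load_pct >= 50 or delay_min > 68 → 878
flight=P36: load_pct >= 50 or delay_min > 68 → 5404
flight=P53: load_pct >= 50 or delay_min > 68 → 3169
flight=P58: load_pct >= 50 or delay_min > 68 → 2112
flight=P85: load_pct >= 50 or delay_min > 68 → 4848
flight=P90: load_pct >= 50 or delay_min > 68 → 3962
flight=P92: load_pct >= 50 or delay_min > 68 → 2695

2650, 714, 4258, 3099, 2786, 3235, 878, 5404, 3169, 2112, 4848, 3962, 2695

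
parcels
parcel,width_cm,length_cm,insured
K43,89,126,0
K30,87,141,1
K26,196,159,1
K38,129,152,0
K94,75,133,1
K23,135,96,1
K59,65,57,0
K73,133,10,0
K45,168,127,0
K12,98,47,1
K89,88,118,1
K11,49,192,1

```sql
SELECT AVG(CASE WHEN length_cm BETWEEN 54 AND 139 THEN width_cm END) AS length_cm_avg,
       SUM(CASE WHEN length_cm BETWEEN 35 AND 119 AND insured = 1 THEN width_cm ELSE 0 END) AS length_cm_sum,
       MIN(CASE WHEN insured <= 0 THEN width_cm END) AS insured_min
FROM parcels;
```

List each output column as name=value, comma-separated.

length_cm_avg=103.3333333333, length_cm_sum=321, insured_min=65

[length_cm_avg: length_cm BETWEEN 54 AND 139]
parcel=K43: ✓ → 89
parcel=K30: ✗
parcel=K26: ✗
parcel=K38: ✗
parcel=K94: ✓ → 75
parcel=K23: ✓ → 135
parcel=K59: ✓ → 65
parcel=K73: ✗
parcel=K45: ✓ → 168
parcel=K12: ✗
parcel=K89: ✓ → 88
parcel=K11: ✗
length_cm_avg = (89 + 75 + 135 + 65 + 168 + 88) / 6 = 103.3333333333
—
[length_cm_sum: length_cm BETWEEN 35 AND 119 AND insured = 1]
parcel=K43: ✗
parcel=K30: ✗
parcel=K26: ✗
parcel=K38: ✗
parcel=K94: ✗
parcel=K23: ✓ → 135
parcel=K59: ✗
parcel=K73: ✗
parcel=K45: ✗
parcel=K12: ✓ → 98
parcel=K89: ✓ → 88
parcel=K11: ✗
length_cm_sum = 135 + 98 + 88 = 321
—
[insured_min: insured <= 0]
parcel=K43: ✓ → 89
parcel=K30: ✗
parcel=K26: ✗
parcel=K38: ✓ → 129
parcel=K94: ✗
parcel=K23: ✗
parcel=K59: ✓ → 65
parcel=K73: ✓ → 133
parcel=K45: ✓ → 168
parcel=K12: ✗
parcel=K89: ✗
parcel=K11: ✗
insured_min = MIN(89, 129, 65, 133, 168) = 65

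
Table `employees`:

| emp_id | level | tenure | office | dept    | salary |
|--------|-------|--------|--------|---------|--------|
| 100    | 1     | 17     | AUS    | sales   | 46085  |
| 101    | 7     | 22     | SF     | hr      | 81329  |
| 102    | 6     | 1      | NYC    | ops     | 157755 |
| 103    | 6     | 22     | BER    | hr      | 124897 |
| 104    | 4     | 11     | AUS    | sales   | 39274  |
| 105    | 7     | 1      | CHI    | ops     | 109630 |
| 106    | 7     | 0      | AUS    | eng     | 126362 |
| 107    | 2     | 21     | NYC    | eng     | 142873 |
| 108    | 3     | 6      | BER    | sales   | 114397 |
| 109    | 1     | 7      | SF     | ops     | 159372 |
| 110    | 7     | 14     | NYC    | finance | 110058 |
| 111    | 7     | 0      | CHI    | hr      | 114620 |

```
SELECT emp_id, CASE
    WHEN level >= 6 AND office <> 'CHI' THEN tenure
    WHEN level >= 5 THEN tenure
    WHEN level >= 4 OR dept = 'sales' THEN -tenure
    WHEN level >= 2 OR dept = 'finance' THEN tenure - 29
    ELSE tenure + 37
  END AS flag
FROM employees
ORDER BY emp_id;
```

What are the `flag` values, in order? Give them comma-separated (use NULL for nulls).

emp_id=100: level >= 4 OR dept = 'sales' → -17
emp_id=101: level >= 6 AND office <> 'CHI' → 22
emp_id=102: level >= 6 AND office <> 'CHI' → 1
emp_id=103: level >= 6 AND office <> 'CHI' → 22
emp_id=104: level >= 4 OR dept = 'sales' → -11
emp_id=105: level >= 5 → 1
emp_id=106: level >= 6 AND office <> 'CHI' → 0
emp_id=107: level >= 2 OR dept = 'finance' → -8
emp_id=108: level >= 4 OR dept = 'sales' → -6
emp_id=109: ELSE → 44
emp_id=110: level >= 6 AND office <> 'CHI' → 14
emp_id=111: level >= 5 → 0

-17, 22, 1, 22, -11, 1, 0, -8, -6, 44, 14, 0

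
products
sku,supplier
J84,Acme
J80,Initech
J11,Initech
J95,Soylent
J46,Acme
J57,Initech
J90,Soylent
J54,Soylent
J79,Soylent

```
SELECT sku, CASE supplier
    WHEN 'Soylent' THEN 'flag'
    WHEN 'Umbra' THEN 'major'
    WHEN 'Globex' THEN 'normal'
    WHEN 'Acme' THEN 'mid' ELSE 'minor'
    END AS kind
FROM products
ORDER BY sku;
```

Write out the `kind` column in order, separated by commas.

sku=J11: ELSE → minor
sku=J46: supplier='Acme' → mid
sku=J54: supplier='Soylent' → flag
sku=J57: ELSE → minor
sku=J79: supplier='Soylent' → flag
sku=J80: ELSE → minor
sku=J84: supplier='Acme' → mid
sku=J90: supplier='Soylent' → flag
sku=J95: supplier='Soylent' → flag

minor, mid, flag, minor, flag, minor, mid, flag, flag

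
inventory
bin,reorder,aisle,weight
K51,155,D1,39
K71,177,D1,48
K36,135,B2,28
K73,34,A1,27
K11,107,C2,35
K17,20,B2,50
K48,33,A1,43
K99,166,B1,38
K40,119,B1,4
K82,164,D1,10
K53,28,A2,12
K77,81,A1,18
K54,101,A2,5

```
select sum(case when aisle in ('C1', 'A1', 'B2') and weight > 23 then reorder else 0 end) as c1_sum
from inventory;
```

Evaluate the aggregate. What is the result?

222

bin=K51: ✗
bin=K71: ✗
bin=K36: ✓ → 135
bin=K73: ✓ → 34
bin=K11: ✗
bin=K17: ✓ → 20
bin=K48: ✓ → 33
bin=K99: ✗
bin=K40: ✗
bin=K82: ✗
bin=K53: ✗
bin=K77: ✗
bin=K54: ✗
c1_sum = 135 + 34 + 20 + 33 = 222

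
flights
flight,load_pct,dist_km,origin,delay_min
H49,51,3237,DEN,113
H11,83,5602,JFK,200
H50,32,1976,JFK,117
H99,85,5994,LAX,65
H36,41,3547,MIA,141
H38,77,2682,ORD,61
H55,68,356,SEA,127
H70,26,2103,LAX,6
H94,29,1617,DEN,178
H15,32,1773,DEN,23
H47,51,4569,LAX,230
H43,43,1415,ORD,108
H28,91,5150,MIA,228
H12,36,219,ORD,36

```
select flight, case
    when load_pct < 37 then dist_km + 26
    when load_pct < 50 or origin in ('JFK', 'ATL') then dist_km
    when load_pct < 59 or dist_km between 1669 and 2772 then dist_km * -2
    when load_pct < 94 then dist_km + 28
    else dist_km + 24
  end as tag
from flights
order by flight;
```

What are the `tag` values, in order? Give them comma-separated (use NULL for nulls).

flight=H11: load_pct < 50 or origin in ('JFK', 'ATL') → 5602
flight=H12: load_pct < 37 → 245
flight=H15: load_pct < 37 → 1799
flight=H28: load_pct < 94 → 5178
flight=H36: load_pct < 50 or origin in ('JFK', 'ATL') → 3547
flight=H38: load_pct < 59 or dist_km between 1669 and 2772 → -5364
flight=H43: load_pct < 50 or origin in ('JFK', 'ATL') → 1415
flight=H47: load_pct < 59 or dist_km between 1669 and 2772 → -9138
flight=H49: load_pct < 59 or dist_km between 1669 and 2772 → -6474
flight=H50: load_pct < 37 → 2002
flight=H55: load_pct < 94 → 384
flight=H70: load_pct < 37 → 2129
flight=H94: load_pct < 37 → 1643
flight=H99: load_pct < 94 → 6022

5602, 245, 1799, 5178, 3547, -5364, 1415, -9138, -6474, 2002, 384, 2129, 1643, 6022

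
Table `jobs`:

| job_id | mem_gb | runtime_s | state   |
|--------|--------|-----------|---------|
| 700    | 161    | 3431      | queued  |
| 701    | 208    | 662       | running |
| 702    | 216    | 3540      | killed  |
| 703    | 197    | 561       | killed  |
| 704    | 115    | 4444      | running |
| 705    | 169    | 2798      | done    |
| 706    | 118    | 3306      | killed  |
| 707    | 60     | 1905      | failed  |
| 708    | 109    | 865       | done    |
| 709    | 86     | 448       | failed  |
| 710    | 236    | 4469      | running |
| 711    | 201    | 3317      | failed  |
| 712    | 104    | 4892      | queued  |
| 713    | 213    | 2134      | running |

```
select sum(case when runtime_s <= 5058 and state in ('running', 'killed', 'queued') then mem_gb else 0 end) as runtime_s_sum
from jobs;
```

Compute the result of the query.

1568

job_id=700: ✓ → 161
job_id=701: ✓ → 208
job_id=702: ✓ → 216
job_id=703: ✓ → 197
job_id=704: ✓ → 115
job_id=705: ✗
job_id=706: ✓ → 118
job_id=707: ✗
job_id=708: ✗
job_id=709: ✗
job_id=710: ✓ → 236
job_id=711: ✗
job_id=712: ✓ → 104
job_id=713: ✓ → 213
runtime_s_sum = 161 + 208 + 216 + 197 + 115 + 118 + 236 + 104 + 213 = 1568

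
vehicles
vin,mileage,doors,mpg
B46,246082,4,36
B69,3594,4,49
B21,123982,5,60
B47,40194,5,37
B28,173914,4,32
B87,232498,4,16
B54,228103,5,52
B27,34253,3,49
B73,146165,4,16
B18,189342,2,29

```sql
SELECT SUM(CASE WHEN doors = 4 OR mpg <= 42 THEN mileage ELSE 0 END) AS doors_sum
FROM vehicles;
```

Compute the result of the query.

vin=B46: ✓ → 246082
vin=B69: ✓ → 3594
vin=B21: ✗
vin=B47: ✓ → 40194
vin=B28: ✓ → 173914
vin=B87: ✓ → 232498
vin=B54: ✗
vin=B27: ✗
vin=B73: ✓ → 146165
vin=B18: ✓ → 189342
doors_sum = 246082 + 3594 + 40194 + 173914 + 232498 + 146165 + 189342 = 1031789

1031789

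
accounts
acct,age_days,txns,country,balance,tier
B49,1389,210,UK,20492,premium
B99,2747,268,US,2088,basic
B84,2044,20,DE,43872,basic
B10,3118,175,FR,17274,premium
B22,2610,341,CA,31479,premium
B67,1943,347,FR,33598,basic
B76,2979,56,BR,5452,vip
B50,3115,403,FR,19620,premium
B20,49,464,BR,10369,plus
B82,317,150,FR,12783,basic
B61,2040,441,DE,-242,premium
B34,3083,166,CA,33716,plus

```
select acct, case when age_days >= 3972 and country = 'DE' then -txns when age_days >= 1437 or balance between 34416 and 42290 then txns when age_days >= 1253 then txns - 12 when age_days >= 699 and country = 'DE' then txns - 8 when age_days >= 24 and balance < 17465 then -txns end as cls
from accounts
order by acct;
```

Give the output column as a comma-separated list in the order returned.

acct=B10: age_days >= 1437 or balance between 34416 and 42290 → 175
acct=B20: age_days >= 24 and balance < 17465 → -464
acct=B22: age_days >= 1437 or balance between 34416 and 42290 → 341
acct=B34: age_days >= 1437 or balance between 34416 and 42290 → 166
acct=B49: age_days >= 1253 → 198
acct=B50: age_days >= 1437 or balance between 34416 and 42290 → 403
acct=B61: age_days >= 1437 or balance between 34416 and 42290 → 441
acct=B67: age_days >= 1437 or balance between 34416 and 42290 → 347
acct=B76: age_days >= 1437 or balance between 34416 and 42290 → 56
acct=B82: age_days >= 24 and balance < 17465 → -150
acct=B84: age_days >= 1437 or balance between 34416 and 42290 → 20
acct=B99: age_days >= 1437 or balance between 34416 and 42290 → 268

175, -464, 341, 166, 198, 403, 441, 347, 56, -150, 20, 268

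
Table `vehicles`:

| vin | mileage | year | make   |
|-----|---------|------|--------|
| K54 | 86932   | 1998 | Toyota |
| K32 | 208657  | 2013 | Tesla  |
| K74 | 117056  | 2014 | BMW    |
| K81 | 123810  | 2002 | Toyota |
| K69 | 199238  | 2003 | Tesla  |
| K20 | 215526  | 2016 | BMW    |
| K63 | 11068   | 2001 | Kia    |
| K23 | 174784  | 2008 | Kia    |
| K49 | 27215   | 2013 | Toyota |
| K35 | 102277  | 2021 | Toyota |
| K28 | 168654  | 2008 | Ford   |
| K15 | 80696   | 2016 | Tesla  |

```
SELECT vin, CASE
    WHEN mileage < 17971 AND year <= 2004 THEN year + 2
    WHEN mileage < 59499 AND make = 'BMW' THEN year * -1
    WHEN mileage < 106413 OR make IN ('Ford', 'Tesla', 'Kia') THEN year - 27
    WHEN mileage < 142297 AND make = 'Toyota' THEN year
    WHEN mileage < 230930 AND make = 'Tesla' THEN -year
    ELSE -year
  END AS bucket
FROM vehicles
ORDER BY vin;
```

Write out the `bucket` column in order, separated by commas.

vin=K15: mileage < 106413 OR make IN ('Ford', 'Tesla', 'Kia') → 1989
vin=K20: ELSE → -2016
vin=K23: mileage < 106413 OR make IN ('Ford', 'Tesla', 'Kia') → 1981
vin=K28: mileage < 106413 OR make IN ('Ford', 'Tesla', 'Kia') → 1981
vin=K32: mileage < 106413 OR make IN ('Ford', 'Tesla', 'Kia') → 1986
vin=K35: mileage < 106413 OR make IN ('Ford', 'Tesla', 'Kia') → 1994
vin=K49: mileage < 106413 OR make IN ('Ford', 'Tesla', 'Kia') → 1986
vin=K54: mileage < 106413 OR make IN ('Ford', 'Tesla', 'Kia') → 1971
vin=K63: mileage < 17971 AND year <= 2004 → 2003
vin=K69: mileage < 106413 OR make IN ('Ford', 'Tesla', 'Kia') → 1976
vin=K74: ELSE → -2014
vin=K81: mileage < 142297 AND make = 'Toyota' → 2002

1989, -2016, 1981, 1981, 1986, 1994, 1986, 1971, 2003, 1976, -2014, 2002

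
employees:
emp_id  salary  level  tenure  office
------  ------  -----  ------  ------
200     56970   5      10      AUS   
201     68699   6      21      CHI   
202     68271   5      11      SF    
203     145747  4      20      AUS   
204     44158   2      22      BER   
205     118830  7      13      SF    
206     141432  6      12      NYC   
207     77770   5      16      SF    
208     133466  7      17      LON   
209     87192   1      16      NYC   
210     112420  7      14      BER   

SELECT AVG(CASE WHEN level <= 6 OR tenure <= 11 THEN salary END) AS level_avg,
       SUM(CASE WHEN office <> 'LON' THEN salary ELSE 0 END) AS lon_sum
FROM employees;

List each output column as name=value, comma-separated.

[level_avg: level <= 6 OR tenure <= 11]
emp_id=200: ✓ → 56970
emp_id=201: ✓ → 68699
emp_id=202: ✓ → 68271
emp_id=203: ✓ → 145747
emp_id=204: ✓ → 44158
emp_id=205: ✗
emp_id=206: ✓ → 141432
emp_id=207: ✓ → 77770
emp_id=208: ✗
emp_id=209: ✓ → 87192
emp_id=210: ✗
level_avg = (56970 + 68699 + 68271 + 145747 + 44158 + 141432 + 77770 + 87192) / 8 = 86279.875
—
[lon_sum: office <> 'LON']
emp_id=200: ✓ → 56970
emp_id=201: ✓ → 68699
emp_id=202: ✓ → 68271
emp_id=203: ✓ → 145747
emp_id=204: ✓ → 44158
emp_id=205: ✓ → 118830
emp_id=206: ✓ → 141432
emp_id=207: ✓ → 77770
emp_id=208: ✗
emp_id=209: ✓ → 87192
emp_id=210: ✓ → 112420
lon_sum = 56970 + 68699 + 68271 + 145747 + 44158 + 118830 + 141432 + 77770 + 87192 + 112420 = 921489

level_avg=86279.875, lon_sum=921489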